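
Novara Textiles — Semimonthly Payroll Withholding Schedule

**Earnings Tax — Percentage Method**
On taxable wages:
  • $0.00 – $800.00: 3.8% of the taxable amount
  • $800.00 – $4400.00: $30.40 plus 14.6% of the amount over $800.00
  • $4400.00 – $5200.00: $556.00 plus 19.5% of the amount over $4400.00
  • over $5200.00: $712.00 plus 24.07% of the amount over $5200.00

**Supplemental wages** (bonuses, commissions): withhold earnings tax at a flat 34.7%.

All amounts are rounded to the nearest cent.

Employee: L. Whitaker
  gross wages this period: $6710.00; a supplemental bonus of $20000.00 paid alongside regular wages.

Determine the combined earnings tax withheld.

$8015.46

Earnings Tax: taxable = $6710.00
  $712.00 + 24.07% × ($6710.00 − $5200.00) = $712.00 + 24.07% × $1510.00 = $1075.46
Supplemental (34.7% flat on bonus): 34.7% × $20000.00 = $6940.00
Total earnings tax: $1075.46 + $6940.00 = $8015.46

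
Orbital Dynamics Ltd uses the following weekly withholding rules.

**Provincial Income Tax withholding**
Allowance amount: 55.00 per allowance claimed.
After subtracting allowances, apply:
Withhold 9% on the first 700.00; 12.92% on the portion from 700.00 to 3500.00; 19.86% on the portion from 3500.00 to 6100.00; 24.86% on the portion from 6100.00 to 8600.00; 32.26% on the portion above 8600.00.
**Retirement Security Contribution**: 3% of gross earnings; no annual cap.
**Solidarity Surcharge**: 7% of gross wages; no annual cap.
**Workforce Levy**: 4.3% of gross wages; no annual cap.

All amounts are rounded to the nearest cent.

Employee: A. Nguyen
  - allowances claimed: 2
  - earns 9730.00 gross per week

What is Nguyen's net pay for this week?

Provincial Income Tax: taxable = 9730.00 − 2×55.00 = 9620.00
  1562.62 + 32.26% × (9620.00 − 8600.00) = 1562.62 + 32.26% × 1020.00 = 1891.67
Retirement Security Contribution: 3% × 9730.00 = 291.90
Solidarity Surcharge: 7% × 9730.00 = 681.10
Workforce Levy: 4.3% × 9730.00 = 418.39
Total withheld: 1891.67 + 291.90 + 681.10 + 418.39 = 3283.06
Net pay: 9730.00 − 3283.06 = 6446.94

6446.94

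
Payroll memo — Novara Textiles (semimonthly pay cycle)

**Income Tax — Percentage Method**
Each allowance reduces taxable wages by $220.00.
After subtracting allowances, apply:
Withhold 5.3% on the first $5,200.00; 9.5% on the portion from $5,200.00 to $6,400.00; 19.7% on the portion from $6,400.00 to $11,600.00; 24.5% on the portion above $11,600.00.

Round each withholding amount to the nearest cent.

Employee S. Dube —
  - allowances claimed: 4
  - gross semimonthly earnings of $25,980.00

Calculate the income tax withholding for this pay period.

Income Tax: taxable = $25,980.00 − 4×$220.00 = $25,100.00
  $1,414.00 + 24.5% × ($25,100.00 − $11,600.00) = $1,414.00 + 24.5% × $13,500.00 = $4,721.50

$4,721.50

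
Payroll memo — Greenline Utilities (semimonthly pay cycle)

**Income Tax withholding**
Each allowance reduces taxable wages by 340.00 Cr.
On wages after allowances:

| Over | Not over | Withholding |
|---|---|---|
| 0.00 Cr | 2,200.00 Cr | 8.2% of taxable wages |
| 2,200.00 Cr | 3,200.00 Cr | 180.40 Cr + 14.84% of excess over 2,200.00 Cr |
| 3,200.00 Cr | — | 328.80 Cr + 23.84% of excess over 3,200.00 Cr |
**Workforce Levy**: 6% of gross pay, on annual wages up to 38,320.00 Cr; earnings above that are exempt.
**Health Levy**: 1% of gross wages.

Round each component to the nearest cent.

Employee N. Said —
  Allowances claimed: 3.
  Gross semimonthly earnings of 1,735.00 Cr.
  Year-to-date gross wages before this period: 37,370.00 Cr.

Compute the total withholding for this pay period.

Income Tax: taxable = 1,735.00 Cr − 3×340.00 Cr = 715.00 Cr
  8.2% × 715.00 Cr = 58.63 Cr
Workforce Levy: cap 38,320.00 Cr − YTD 37,370.00 Cr = 950.00 Cr subject; 6% × 950.00 Cr = 57.00 Cr
Health Levy: 1% × 1,735.00 Cr = 17.35 Cr
Total: 58.63 Cr + 57.00 Cr + 17.35 Cr = 132.98 Cr

132.98 Cr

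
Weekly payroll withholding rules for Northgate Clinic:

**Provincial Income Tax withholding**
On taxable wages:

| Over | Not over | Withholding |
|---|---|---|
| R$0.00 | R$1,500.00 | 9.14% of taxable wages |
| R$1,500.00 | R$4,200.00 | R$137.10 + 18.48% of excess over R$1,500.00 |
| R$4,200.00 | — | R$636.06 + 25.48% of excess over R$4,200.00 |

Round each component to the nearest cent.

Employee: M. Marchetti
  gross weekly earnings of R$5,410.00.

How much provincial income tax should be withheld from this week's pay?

Provincial Income Tax: taxable = R$5,410.00
  R$636.06 + 25.48% × (R$5,410.00 − R$4,200.00) = R$636.06 + 25.48% × R$1,210.00 = R$944.37

R$944.37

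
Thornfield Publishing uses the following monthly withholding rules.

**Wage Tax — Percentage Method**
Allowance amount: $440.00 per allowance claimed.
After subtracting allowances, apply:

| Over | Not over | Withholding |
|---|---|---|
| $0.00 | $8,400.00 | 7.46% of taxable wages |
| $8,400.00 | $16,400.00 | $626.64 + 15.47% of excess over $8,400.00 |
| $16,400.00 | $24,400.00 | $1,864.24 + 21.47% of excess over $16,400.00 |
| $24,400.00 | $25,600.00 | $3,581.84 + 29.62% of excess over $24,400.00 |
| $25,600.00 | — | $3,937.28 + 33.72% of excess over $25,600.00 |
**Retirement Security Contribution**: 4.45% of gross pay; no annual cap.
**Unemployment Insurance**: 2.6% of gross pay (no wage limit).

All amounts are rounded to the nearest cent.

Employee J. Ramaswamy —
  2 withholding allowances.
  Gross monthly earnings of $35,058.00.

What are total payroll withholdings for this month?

$9,301.37

Wage Tax: taxable = $35,058.00 − 2×$440.00 = $34,178.00
  $3,937.28 + 33.72% × ($34,178.00 − $25,600.00) = $3,937.28 + 33.72% × $8,578.00 = $6,829.78
Retirement Security Contribution: 4.45% × $35,058.00 = $1,560.08
Unemployment Insurance: 2.6% × $35,058.00 = $911.51
Total: $6,829.78 + $1,560.08 + $911.51 = $9,301.37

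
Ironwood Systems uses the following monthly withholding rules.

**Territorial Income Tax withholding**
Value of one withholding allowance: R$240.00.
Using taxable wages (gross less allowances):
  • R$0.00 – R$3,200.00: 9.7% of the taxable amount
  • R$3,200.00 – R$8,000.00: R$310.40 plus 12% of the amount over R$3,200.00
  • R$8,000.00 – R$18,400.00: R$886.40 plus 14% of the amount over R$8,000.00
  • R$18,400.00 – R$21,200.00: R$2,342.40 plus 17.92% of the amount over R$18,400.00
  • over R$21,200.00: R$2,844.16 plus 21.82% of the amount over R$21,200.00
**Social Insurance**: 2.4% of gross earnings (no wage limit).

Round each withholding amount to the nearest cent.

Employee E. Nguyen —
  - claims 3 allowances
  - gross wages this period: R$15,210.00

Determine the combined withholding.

R$2,160.04

Territorial Income Tax: taxable = R$15,210.00 − 3×R$240.00 = R$14,490.00
  R$886.40 + 14% × (R$14,490.00 − R$8,000.00) = R$886.40 + 14% × R$6,490.00 = R$1,795.00
Social Insurance: 2.4% × R$15,210.00 = R$365.04
Total: R$1,795.00 + R$365.04 = R$2,160.04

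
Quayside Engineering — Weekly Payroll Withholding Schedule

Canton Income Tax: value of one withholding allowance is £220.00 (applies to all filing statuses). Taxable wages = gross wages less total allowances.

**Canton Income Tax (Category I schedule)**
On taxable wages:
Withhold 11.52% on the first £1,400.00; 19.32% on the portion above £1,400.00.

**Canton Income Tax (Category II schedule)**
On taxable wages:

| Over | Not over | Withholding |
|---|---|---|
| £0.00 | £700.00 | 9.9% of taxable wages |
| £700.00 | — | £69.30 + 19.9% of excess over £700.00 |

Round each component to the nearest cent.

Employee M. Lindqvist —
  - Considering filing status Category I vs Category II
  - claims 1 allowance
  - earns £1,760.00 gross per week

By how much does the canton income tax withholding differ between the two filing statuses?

£48.13

Canton Income Tax (Category I): taxable = £1,760.00 − 1×£220.00 = £1,540.00
  £161.28 + 19.32% × (£1,540.00 − £1,400.00) = £161.28 + 19.32% × £140.00 = £188.33
Canton Income Tax (Category II): taxable = £1,760.00 − 1×£220.00 = £1,540.00
  £69.30 + 19.9% × (£1,540.00 − £700.00) = £69.30 + 19.9% × £840.00 = £236.46
Difference: |£188.33 − £236.46| = £48.13 (higher under Category II)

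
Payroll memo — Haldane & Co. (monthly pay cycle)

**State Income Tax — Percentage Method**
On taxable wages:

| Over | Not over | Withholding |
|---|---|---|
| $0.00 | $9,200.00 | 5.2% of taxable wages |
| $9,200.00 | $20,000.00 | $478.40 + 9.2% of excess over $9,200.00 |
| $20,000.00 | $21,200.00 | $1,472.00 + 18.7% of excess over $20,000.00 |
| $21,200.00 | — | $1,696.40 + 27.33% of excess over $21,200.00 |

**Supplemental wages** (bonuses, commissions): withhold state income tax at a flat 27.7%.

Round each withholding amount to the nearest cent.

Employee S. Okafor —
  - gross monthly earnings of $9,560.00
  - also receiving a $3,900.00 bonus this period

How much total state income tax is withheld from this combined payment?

State Income Tax: taxable = $9,560.00
  $478.40 + 9.2% × ($9,560.00 − $9,200.00) = $478.40 + 9.2% × $360.00 = $511.52
Supplemental (27.7% flat on bonus): 27.7% × $3,900.00 = $1,080.30
Total state income tax: $511.52 + $1,080.30 = $1,591.82

$1,591.82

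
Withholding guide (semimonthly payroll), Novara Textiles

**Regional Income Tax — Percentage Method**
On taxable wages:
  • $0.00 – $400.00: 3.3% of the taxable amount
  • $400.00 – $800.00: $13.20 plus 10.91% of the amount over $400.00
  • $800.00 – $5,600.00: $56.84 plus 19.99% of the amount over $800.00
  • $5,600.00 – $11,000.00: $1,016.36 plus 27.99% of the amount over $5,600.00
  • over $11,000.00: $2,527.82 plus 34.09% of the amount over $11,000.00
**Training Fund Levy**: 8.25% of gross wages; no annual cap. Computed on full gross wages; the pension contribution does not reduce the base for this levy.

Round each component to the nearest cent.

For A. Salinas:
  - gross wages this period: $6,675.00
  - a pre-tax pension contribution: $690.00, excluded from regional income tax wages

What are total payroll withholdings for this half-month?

$1,674.81

Regional Income Tax: taxable = $6,675.00 − $690.00 = $5,985.00
  $1,016.36 + 27.99% × ($5,985.00 − $5,600.00) = $1,016.36 + 27.99% × $385.00 = $1,124.12
Training Fund Levy: 8.25% × $6,675.00 = $550.69
Total: $1,124.12 + $550.69 = $1,674.81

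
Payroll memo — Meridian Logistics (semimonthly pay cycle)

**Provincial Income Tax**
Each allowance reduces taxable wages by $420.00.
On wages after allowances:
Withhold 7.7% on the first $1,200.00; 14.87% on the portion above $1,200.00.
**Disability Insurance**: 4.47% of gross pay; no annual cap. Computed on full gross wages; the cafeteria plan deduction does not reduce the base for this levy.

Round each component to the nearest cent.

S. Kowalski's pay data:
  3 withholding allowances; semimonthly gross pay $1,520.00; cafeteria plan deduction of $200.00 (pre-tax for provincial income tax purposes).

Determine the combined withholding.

$72.56

Provincial Income Tax: taxable = $1,520.00 − $200.00 − 3×$420.00 = $60.00
  7.7% × $60.00 = $4.62
Disability Insurance: 4.47% × $1,520.00 = $67.94
Total: $4.62 + $67.94 = $72.56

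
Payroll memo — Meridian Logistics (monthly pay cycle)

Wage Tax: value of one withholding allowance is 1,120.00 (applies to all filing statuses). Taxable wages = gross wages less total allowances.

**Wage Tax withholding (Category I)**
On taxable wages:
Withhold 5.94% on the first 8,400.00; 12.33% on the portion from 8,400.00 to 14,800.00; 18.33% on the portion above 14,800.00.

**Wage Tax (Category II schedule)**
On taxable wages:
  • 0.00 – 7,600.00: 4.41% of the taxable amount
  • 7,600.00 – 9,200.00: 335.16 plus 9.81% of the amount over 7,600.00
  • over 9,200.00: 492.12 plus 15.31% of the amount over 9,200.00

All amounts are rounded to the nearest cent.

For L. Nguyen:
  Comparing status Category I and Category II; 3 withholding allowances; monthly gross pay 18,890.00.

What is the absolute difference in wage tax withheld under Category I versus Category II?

Wage Tax (Category I): taxable = 18,890.00 − 3×1,120.00 = 15,530.00
  1,288.08 + 18.33% × (15,530.00 − 14,800.00) = 1,288.08 + 18.33% × 730.00 = 1,421.89
Wage Tax (Category II): taxable = 18,890.00 − 3×1,120.00 = 15,530.00
  492.12 + 15.31% × (15,530.00 − 9,200.00) = 492.12 + 15.31% × 6,330.00 = 1,461.24
Difference: |1,421.89 − 1,461.24| = 39.35 (higher under Category II)

39.35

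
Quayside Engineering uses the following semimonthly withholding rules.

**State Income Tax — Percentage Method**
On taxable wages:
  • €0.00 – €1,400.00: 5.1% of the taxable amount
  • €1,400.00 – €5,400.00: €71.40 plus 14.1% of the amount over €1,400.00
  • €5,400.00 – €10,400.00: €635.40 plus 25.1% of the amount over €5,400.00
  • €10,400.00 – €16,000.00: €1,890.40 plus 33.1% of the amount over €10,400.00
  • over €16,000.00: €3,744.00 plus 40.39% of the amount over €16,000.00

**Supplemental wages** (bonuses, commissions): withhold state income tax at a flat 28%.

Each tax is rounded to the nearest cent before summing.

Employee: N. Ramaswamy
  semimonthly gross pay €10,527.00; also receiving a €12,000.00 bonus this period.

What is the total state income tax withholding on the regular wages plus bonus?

€5,292.44

State Income Tax: taxable = €10,527.00
  €1,890.40 + 33.1% × (€10,527.00 − €10,400.00) = €1,890.40 + 33.1% × €127.00 = €1,932.44
Supplemental (28% flat on bonus): 28% × €12,000.00 = €3,360.00
Total state income tax: €1,932.44 + €3,360.00 = €5,292.44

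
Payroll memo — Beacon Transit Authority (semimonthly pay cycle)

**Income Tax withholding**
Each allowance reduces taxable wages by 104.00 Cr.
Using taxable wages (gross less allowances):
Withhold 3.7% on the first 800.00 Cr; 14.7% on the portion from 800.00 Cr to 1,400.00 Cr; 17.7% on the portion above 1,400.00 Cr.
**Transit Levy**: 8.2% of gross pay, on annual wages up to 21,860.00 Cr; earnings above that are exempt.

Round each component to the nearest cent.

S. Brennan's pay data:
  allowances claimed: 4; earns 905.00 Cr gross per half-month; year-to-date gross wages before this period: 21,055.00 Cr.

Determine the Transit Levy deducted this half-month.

Transit Levy: cap 21,860.00 Cr − YTD 21,055.00 Cr = 805.00 Cr subject; 8.2% × 805.00 Cr = 66.01 Cr

66.01 Cr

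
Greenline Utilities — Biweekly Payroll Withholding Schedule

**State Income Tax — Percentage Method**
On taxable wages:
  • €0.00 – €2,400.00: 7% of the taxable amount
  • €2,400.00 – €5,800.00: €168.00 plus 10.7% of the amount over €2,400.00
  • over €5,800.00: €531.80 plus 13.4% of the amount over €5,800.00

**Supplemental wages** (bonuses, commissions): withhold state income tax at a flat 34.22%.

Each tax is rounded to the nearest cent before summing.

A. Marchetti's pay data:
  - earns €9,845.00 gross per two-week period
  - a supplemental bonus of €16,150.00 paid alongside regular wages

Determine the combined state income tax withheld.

State Income Tax: taxable = €9,845.00
  €531.80 + 13.4% × (€9,845.00 − €5,800.00) = €531.80 + 13.4% × €4,045.00 = €1,073.83
Supplemental (34.22% flat on bonus): 34.22% × €16,150.00 = €5,526.53
Total state income tax: €1,073.83 + €5,526.53 = €6,600.36

€6,600.36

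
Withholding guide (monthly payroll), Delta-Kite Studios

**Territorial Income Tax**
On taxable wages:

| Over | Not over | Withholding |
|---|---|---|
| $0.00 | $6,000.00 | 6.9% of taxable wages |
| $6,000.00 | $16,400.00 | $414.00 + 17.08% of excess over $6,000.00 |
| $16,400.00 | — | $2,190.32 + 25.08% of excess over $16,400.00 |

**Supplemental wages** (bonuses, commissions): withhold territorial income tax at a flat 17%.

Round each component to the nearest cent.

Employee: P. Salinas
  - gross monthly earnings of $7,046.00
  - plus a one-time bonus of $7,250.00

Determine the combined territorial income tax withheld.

$1,825.16

Territorial Income Tax: taxable = $7,046.00
  $414.00 + 17.08% × ($7,046.00 − $6,000.00) = $414.00 + 17.08% × $1,046.00 = $592.66
Supplemental (17% flat on bonus): 17% × $7,250.00 = $1,232.50
Total territorial income tax: $592.66 + $1,232.50 = $1,825.16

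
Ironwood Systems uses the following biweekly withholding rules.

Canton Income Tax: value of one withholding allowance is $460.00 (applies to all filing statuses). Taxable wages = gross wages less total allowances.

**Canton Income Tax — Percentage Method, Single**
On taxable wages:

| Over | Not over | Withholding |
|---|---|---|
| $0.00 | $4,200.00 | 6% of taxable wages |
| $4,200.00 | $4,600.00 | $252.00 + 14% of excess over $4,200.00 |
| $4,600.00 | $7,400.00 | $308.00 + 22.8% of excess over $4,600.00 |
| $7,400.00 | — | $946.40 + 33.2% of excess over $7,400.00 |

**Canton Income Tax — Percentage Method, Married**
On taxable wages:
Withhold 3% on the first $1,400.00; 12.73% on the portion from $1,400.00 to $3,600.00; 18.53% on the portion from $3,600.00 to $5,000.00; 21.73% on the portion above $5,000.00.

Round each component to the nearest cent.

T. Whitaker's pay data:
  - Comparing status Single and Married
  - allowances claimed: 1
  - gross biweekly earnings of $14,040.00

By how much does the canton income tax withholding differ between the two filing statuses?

Canton Income Tax (Single): taxable = $14,040.00 − 1×$460.00 = $13,580.00
  $946.40 + 33.2% × ($13,580.00 − $7,400.00) = $946.40 + 33.2% × $6,180.00 = $2,998.16
Canton Income Tax (Married): taxable = $14,040.00 − 1×$460.00 = $13,580.00
  $581.48 + 21.73% × ($13,580.00 − $5,000.00) = $581.48 + 21.73% × $8,580.00 = $2,445.91
Difference: |$2,998.16 − $2,445.91| = $552.25 (higher under Single)

$552.25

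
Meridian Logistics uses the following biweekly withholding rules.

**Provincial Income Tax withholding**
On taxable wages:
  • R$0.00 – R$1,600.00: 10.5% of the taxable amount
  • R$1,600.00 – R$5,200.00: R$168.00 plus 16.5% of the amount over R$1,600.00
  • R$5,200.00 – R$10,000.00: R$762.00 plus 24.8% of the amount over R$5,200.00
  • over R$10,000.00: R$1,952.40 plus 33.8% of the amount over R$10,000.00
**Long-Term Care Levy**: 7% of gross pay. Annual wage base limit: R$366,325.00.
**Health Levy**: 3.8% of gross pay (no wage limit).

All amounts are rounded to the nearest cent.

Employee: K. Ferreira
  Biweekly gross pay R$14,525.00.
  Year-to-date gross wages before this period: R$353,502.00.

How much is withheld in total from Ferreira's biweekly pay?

R$4,931.41

Provincial Income Tax: taxable = R$14,525.00
  R$1,952.40 + 33.8% × (R$14,525.00 − R$10,000.00) = R$1,952.40 + 33.8% × R$4,525.00 = R$3,481.85
Long-Term Care Levy: cap R$366,325.00 − YTD R$353,502.00 = R$12,823.00 subject; 7% × R$12,823.00 = R$897.61
Health Levy: 3.8% × R$14,525.00 = R$551.95
Total: R$3,481.85 + R$897.61 + R$551.95 = R$4,931.41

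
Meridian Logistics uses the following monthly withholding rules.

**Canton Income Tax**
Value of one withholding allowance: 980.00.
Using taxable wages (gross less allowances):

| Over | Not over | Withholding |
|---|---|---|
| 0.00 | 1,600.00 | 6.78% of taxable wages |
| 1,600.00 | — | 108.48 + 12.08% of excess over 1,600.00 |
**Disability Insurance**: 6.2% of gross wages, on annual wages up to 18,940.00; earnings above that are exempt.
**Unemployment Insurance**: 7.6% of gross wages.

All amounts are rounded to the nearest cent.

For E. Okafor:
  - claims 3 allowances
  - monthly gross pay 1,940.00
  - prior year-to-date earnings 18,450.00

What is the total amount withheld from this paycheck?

Canton Income Tax: taxable = 1,940.00 − 3×980.00 = -1,000.00
  Taxable ≤ 0 → 0.00
Disability Insurance: cap 18,940.00 − YTD 18,450.00 = 490.00 subject; 6.2% × 490.00 = 30.38
Unemployment Insurance: 7.6% × 1,940.00 = 147.44
Total: 0.00 + 30.38 + 147.44 = 177.82

177.82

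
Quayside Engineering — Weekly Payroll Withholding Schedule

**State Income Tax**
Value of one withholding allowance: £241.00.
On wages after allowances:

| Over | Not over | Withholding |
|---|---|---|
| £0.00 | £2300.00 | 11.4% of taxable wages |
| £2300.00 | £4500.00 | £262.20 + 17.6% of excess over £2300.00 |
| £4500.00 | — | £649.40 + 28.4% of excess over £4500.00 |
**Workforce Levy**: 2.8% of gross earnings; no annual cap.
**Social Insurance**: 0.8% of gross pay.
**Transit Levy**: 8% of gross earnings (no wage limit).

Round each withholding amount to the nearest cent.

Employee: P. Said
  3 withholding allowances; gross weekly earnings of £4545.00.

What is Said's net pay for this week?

£3487.71

State Income Tax: taxable = £4545.00 − 3×£241.00 = £3822.00
  £262.20 + 17.6% × (£3822.00 − £2300.00) = £262.20 + 17.6% × £1522.00 = £530.07
Workforce Levy: 2.8% × £4545.00 = £127.26
Social Insurance: 0.8% × £4545.00 = £36.36
Transit Levy: 8% × £4545.00 = £363.60
Total withheld: £530.07 + £127.26 + £36.36 + £363.60 = £1057.29
Net pay: £4545.00 − £1057.29 = £3487.71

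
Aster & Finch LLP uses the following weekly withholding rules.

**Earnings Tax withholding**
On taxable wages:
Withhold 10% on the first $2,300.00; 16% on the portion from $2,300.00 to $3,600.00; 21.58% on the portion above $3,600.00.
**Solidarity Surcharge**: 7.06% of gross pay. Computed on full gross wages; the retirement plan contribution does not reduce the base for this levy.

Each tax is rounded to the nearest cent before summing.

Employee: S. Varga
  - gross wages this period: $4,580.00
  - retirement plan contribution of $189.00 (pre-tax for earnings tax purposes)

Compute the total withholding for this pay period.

$932.05

Earnings Tax: taxable = $4,580.00 − $189.00 = $4,391.00
  $438.00 + 21.58% × ($4,391.00 − $3,600.00) = $438.00 + 21.58% × $791.00 = $608.70
Solidarity Surcharge: 7.06% × $4,580.00 = $323.35
Total: $608.70 + $323.35 = $932.05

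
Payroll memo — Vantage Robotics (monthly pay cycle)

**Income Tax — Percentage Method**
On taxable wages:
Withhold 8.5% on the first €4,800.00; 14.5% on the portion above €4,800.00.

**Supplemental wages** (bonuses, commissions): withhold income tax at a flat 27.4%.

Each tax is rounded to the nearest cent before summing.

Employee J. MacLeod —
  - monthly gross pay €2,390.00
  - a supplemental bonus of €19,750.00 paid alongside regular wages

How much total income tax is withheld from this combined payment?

€5,614.65

Income Tax: taxable = €2,390.00
  8.5% × €2,390.00 = €203.15
Supplemental (27.4% flat on bonus): 27.4% × €19,750.00 = €5,411.50
Total income tax: €203.15 + €5,411.50 = €5,614.65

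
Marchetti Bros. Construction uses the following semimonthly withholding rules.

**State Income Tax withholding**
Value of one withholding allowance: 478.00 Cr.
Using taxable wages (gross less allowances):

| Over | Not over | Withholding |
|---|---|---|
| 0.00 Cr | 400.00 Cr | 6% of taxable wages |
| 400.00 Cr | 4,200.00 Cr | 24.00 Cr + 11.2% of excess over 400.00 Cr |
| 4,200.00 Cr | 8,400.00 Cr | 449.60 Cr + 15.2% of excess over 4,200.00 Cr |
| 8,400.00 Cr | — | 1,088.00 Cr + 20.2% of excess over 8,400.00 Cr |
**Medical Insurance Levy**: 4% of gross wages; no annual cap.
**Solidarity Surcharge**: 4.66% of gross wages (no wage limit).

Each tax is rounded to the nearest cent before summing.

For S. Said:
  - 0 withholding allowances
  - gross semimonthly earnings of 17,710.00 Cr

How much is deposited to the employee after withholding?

13,207.69 Cr

State Income Tax: taxable = 17,710.00 Cr
  1,088.00 Cr + 20.2% × (17,710.00 Cr − 8,400.00 Cr) = 1,088.00 Cr + 20.2% × 9,310.00 Cr = 2,968.62 Cr
Medical Insurance Levy: 4% × 17,710.00 Cr = 708.40 Cr
Solidarity Surcharge: 4.66% × 17,710.00 Cr = 825.29 Cr
Total withheld: 2,968.62 Cr + 708.40 Cr + 825.29 Cr = 4,502.31 Cr
Net pay: 17,710.00 Cr − 4,502.31 Cr = 13,207.69 Cr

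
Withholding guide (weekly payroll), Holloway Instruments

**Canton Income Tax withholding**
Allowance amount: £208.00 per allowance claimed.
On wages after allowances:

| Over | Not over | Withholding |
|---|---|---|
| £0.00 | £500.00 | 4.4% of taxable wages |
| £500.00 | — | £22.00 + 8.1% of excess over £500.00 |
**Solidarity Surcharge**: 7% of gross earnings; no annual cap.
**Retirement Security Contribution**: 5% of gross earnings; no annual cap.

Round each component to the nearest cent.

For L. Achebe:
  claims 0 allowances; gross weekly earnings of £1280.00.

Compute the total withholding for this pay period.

Canton Income Tax: taxable = £1280.00
  £22.00 + 8.1% × (£1280.00 − £500.00) = £22.00 + 8.1% × £780.00 = £85.18
Solidarity Surcharge: 7% × £1280.00 = £89.60
Retirement Security Contribution: 5% × £1280.00 = £64.00
Total: £85.18 + £89.60 + £64.00 = £238.78

£238.78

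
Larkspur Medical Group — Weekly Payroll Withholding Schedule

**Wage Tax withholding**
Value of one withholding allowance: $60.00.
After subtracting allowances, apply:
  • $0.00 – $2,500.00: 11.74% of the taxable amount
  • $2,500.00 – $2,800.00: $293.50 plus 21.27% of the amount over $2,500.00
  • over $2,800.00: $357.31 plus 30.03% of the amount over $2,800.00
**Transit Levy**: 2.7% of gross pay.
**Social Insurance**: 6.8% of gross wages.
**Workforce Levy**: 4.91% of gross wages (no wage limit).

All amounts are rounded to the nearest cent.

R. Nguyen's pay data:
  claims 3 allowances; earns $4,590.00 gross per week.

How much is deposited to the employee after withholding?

$3,087.79

Wage Tax: taxable = $4,590.00 − 3×$60.00 = $4,410.00
  $357.31 + 30.03% × ($4,410.00 − $2,800.00) = $357.31 + 30.03% × $1,610.00 = $840.79
Transit Levy: 2.7% × $4,590.00 = $123.93
Social Insurance: 6.8% × $4,590.00 = $312.12
Workforce Levy: 4.91% × $4,590.00 = $225.37
Total withheld: $840.79 + $123.93 + $312.12 + $225.37 = $1,502.21
Net pay: $4,590.00 − $1,502.21 = $3,087.79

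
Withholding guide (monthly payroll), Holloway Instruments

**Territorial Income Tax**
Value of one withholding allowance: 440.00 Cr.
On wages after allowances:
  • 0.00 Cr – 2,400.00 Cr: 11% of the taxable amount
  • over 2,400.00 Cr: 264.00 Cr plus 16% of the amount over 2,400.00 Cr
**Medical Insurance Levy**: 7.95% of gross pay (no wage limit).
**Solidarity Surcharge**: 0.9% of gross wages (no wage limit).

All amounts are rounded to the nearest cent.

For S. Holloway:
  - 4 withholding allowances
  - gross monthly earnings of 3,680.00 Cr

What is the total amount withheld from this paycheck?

Territorial Income Tax: taxable = 3,680.00 Cr − 4×440.00 Cr = 1,920.00 Cr
  11% × 1,920.00 Cr = 211.20 Cr
Medical Insurance Levy: 7.95% × 3,680.00 Cr = 292.56 Cr
Solidarity Surcharge: 0.9% × 3,680.00 Cr = 33.12 Cr
Total: 211.20 Cr + 292.56 Cr + 33.12 Cr = 536.88 Cr

536.88 Cr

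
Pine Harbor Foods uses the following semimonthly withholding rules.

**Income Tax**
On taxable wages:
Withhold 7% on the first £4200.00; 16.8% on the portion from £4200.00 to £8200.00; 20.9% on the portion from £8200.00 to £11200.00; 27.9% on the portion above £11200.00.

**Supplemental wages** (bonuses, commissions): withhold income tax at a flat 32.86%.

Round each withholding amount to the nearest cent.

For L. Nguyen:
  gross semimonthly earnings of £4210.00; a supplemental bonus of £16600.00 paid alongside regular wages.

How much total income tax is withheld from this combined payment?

Income Tax: taxable = £4210.00
  £294.00 + 16.8% × (£4210.00 − £4200.00) = £294.00 + 16.8% × £10.00 = £295.68
Supplemental (32.86% flat on bonus): 32.86% × £16600.00 = £5454.76
Total income tax: £295.68 + £5454.76 = £5750.44

£5750.44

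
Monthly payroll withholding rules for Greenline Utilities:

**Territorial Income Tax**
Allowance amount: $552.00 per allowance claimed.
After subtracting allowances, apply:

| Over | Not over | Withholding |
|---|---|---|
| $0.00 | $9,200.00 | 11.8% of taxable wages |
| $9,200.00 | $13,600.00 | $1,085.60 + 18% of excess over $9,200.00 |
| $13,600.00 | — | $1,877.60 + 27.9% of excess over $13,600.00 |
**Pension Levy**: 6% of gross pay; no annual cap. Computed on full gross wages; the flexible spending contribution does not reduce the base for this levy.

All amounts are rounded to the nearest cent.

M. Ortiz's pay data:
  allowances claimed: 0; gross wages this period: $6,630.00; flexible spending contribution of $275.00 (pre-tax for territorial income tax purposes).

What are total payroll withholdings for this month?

$1,147.69

Territorial Income Tax: taxable = $6,630.00 − $275.00 = $6,355.00
  11.8% × $6,355.00 = $749.89
Pension Levy: 6% × $6,630.00 = $397.80
Total: $749.89 + $397.80 = $1,147.69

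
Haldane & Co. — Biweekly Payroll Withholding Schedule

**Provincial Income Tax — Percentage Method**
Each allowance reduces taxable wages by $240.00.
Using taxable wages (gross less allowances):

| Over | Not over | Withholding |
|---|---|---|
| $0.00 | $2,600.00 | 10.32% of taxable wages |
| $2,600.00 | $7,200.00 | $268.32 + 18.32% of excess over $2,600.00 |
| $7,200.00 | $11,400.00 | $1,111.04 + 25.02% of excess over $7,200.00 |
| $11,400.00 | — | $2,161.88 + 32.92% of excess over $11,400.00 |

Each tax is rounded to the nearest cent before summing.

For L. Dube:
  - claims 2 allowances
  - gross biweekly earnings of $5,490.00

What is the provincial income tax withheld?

Provincial Income Tax: taxable = $5,490.00 − 2×$240.00 = $5,010.00
  $268.32 + 18.32% × ($5,010.00 − $2,600.00) = $268.32 + 18.32% × $2,410.00 = $709.83

$709.83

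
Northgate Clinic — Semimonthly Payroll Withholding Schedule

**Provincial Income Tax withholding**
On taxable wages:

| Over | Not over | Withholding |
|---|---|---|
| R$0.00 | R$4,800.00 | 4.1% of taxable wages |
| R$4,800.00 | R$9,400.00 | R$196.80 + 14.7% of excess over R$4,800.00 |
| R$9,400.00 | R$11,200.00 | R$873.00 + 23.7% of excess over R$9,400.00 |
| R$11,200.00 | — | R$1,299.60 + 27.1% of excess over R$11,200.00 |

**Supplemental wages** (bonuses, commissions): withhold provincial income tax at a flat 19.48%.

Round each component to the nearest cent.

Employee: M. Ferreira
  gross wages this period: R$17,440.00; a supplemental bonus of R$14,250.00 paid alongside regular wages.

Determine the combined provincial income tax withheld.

R$5,766.54

Provincial Income Tax: taxable = R$17,440.00
  R$1,299.60 + 27.1% × (R$17,440.00 − R$11,200.00) = R$1,299.60 + 27.1% × R$6,240.00 = R$2,990.64
Supplemental (19.48% flat on bonus): 19.48% × R$14,250.00 = R$2,775.90
Total provincial income tax: R$2,990.64 + R$2,775.90 = R$5,766.54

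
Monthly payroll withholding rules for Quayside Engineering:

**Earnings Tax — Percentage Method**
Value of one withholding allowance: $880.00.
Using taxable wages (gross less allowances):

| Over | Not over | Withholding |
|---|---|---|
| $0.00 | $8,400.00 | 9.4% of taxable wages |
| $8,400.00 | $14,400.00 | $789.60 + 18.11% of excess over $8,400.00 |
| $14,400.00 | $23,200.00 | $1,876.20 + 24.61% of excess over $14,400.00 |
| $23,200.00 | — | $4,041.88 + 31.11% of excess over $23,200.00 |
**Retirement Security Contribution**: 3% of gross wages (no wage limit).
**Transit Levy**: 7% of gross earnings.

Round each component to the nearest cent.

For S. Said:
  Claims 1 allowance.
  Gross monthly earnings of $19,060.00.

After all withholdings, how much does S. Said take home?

$14,347.54

Earnings Tax: taxable = $19,060.00 − 1×$880.00 = $18,180.00
  $1,876.20 + 24.61% × ($18,180.00 − $14,400.00) = $1,876.20 + 24.61% × $3,780.00 = $2,806.46
Retirement Security Contribution: 3% × $19,060.00 = $571.80
Transit Levy: 7% × $19,060.00 = $1,334.20
Total withheld: $2,806.46 + $571.80 + $1,334.20 = $4,712.46
Net pay: $19,060.00 − $4,712.46 = $14,347.54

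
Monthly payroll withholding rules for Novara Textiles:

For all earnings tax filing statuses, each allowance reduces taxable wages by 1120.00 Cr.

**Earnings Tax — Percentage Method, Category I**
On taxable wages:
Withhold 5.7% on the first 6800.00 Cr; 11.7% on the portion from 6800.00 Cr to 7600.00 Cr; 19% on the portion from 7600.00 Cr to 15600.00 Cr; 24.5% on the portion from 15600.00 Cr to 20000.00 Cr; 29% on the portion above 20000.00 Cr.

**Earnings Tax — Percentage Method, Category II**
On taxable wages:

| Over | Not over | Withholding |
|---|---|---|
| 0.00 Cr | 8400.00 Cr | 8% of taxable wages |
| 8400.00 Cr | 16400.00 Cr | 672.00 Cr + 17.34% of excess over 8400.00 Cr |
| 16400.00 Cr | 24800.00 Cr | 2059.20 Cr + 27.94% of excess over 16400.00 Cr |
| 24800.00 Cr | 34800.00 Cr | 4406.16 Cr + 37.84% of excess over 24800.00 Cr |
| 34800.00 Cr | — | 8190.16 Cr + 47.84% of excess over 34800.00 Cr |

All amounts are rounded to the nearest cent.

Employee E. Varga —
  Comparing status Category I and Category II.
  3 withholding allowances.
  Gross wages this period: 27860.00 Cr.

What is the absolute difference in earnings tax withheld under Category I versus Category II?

Earnings Tax (Category I): taxable = 27860.00 Cr − 3×1120.00 Cr = 24500.00 Cr
  3079.20 Cr + 29% × (24500.00 Cr − 20000.00 Cr) = 3079.20 Cr + 29% × 4500.00 Cr = 4384.20 Cr
Earnings Tax (Category II): taxable = 27860.00 Cr − 3×1120.00 Cr = 24500.00 Cr
  2059.20 Cr + 27.94% × (24500.00 Cr − 16400.00 Cr) = 2059.20 Cr + 27.94% × 8100.00 Cr = 4322.34 Cr
Difference: |4384.20 Cr − 4322.34 Cr| = 61.86 Cr (higher under Category I)

61.86 Cr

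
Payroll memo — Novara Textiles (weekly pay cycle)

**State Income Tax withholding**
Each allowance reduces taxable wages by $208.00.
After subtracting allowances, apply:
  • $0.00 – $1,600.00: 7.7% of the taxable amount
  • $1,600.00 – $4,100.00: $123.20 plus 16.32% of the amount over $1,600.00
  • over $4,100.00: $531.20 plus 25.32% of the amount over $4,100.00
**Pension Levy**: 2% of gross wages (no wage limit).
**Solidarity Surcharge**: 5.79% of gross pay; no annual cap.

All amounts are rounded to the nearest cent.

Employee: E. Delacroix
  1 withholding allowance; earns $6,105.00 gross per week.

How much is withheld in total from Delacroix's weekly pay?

$1,461.78

State Income Tax: taxable = $6,105.00 − 1×$208.00 = $5,897.00
  $531.20 + 25.32% × ($5,897.00 − $4,100.00) = $531.20 + 25.32% × $1,797.00 = $986.20
Pension Levy: 2% × $6,105.00 = $122.10
Solidarity Surcharge: 5.79% × $6,105.00 = $353.48
Total: $986.20 + $122.10 + $353.48 = $1,461.78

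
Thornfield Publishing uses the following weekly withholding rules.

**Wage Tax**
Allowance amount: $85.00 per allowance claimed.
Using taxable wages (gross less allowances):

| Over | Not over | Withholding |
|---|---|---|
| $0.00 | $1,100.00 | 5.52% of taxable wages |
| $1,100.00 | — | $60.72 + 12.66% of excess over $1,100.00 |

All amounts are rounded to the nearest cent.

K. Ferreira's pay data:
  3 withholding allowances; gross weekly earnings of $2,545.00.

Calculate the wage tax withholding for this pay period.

Wage Tax: taxable = $2,545.00 − 3×$85.00 = $2,290.00
  $60.72 + 12.66% × ($2,290.00 − $1,100.00) = $60.72 + 12.66% × $1,190.00 = $211.37

$211.37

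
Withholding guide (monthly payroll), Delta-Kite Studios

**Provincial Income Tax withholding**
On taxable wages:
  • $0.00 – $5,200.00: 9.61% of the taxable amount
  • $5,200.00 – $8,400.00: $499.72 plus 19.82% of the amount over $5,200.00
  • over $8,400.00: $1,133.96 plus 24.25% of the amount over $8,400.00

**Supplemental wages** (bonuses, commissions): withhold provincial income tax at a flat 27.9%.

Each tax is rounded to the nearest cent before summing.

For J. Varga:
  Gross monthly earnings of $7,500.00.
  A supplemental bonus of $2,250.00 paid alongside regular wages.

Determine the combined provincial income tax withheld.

Provincial Income Tax: taxable = $7,500.00
  $499.72 + 19.82% × ($7,500.00 − $5,200.00) = $499.72 + 19.82% × $2,300.00 = $955.58
Supplemental (27.9% flat on bonus): 27.9% × $2,250.00 = $627.75
Total provincial income tax: $955.58 + $627.75 = $1,583.33

$1,583.33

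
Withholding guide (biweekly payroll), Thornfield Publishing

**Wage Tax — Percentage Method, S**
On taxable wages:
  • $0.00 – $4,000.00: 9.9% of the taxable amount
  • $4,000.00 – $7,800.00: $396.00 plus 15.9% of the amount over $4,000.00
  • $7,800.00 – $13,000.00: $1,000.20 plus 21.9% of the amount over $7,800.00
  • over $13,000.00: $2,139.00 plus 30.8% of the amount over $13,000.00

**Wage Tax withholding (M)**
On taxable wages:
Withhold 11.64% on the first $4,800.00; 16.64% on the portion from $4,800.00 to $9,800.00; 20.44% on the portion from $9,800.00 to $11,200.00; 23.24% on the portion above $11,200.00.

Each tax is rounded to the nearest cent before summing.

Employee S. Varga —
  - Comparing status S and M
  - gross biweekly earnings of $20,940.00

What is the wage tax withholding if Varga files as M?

Wage Tax (M): taxable = $20,940.00
  $1,676.88 + 23.24% × ($20,940.00 − $11,200.00) = $1,676.88 + 23.24% × $9,740.00 = $3,940.46

$3,940.46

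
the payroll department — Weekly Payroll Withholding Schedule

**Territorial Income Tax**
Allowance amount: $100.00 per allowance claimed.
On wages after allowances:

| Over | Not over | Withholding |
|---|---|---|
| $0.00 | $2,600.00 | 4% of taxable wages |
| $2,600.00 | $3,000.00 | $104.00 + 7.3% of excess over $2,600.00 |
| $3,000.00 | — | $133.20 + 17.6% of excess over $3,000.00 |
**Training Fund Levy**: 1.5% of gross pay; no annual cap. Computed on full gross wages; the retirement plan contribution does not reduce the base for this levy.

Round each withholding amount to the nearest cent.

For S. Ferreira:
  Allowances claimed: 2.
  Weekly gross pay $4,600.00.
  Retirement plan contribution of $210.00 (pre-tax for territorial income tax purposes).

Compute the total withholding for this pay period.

$411.64

Territorial Income Tax: taxable = $4,600.00 − $210.00 − 2×$100.00 = $4,190.00
  $133.20 + 17.6% × ($4,190.00 − $3,000.00) = $133.20 + 17.6% × $1,190.00 = $342.64
Training Fund Levy: 1.5% × $4,600.00 = $69.00
Total: $342.64 + $69.00 = $411.64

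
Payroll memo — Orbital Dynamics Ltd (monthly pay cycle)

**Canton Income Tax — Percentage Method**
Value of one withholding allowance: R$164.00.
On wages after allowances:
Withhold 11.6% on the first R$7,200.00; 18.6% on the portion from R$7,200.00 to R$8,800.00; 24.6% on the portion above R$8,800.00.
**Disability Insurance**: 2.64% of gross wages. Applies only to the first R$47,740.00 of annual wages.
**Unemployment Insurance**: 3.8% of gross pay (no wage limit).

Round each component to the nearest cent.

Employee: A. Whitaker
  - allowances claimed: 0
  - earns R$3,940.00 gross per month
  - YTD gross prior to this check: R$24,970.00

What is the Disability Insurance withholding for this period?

Disability Insurance: 2.64% × R$3,940.00 = R$104.02

R$104.02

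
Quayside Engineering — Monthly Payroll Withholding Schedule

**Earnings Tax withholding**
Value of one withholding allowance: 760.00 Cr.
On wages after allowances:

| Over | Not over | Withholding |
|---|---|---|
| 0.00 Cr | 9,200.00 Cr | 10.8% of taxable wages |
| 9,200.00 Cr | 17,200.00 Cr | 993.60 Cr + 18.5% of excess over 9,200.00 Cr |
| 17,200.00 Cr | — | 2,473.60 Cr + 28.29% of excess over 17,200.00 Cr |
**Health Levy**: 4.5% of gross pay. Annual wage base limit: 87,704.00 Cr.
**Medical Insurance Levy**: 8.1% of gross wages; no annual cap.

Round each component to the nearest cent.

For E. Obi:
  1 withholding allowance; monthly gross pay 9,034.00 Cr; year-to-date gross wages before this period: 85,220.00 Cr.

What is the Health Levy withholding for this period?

Health Levy: cap 87,704.00 Cr − YTD 85,220.00 Cr = 2,484.00 Cr subject; 4.5% × 2,484.00 Cr = 111.78 Cr

111.78 Cr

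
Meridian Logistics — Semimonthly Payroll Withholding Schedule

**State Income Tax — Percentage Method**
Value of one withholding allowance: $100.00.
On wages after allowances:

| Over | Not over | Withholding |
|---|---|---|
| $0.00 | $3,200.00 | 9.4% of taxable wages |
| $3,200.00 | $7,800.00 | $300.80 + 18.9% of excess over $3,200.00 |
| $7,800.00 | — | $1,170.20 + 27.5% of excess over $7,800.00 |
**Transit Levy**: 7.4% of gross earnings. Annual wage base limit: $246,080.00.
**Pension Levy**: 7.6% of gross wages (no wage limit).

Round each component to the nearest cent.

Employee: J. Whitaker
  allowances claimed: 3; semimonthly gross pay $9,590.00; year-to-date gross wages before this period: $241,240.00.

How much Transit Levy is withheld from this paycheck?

Transit Levy: cap $246,080.00 − YTD $241,240.00 = $4,840.00 subject; 7.4% × $4,840.00 = $358.16

$358.16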